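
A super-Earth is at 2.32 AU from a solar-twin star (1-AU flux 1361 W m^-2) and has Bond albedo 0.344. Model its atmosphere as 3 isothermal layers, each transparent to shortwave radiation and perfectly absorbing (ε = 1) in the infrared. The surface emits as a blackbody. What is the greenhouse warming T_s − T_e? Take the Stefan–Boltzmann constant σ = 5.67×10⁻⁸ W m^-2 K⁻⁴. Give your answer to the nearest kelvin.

68 K

Irradiance scales as 1/d², so S = 1361 W m^-2 × (1/2.32)² = 252.9 W m^-2.
OLR = S(1−α)/4 = 41.47 W m^-2; the top layer radiates at T_e = 164.5 K.
T_s = (N+1)^(1/4)·T_e = 232.6 K.
So the greenhouse effect raises the surface by 232.6 − 164.5 = 68.12 K.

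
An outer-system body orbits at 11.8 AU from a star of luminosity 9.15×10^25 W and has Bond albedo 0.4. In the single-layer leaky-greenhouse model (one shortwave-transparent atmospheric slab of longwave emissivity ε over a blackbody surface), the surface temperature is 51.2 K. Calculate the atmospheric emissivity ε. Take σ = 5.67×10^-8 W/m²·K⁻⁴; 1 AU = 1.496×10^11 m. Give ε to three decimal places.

0.201

d = 11.8 × 1.496×10^11 m = 1.765×10^12 m.
Spreading L over a sphere of radius d: S = 9.15×10^25/(4π·1.77×10^12²) = 2.337 W/m².
TOA balance gives T_e = 49.86 K.
T_s⁴ = T_e⁴·2/(2−ε) → ε = 2 − 2(T_e/T_s)⁴ = 2 − 2·(49.86/51.2)⁴ = 0.2010.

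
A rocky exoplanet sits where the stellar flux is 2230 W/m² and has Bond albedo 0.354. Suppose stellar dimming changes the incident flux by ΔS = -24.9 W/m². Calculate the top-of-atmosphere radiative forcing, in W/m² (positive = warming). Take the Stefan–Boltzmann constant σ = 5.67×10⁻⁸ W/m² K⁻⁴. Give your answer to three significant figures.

-4.02 W/m²

Only a fraction (1−α) is absorbed and it's spread over 4πR², so ΔF = (1−α)ΔS/4 = -4.021 W/m².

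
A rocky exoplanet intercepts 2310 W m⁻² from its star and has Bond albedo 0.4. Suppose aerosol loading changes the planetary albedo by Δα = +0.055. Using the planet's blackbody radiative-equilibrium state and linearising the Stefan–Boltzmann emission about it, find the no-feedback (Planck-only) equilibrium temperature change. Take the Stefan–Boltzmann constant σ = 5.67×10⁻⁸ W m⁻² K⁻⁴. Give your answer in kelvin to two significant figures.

Unperturbed T_e = [2310·(1−0.4)/(4σ)]^¼ = 279.6 K.
TOA radiative forcing: ΔF = −S·Δα/4 = −2310·(+0.055)/4 = -31.76 W m⁻².
Linearising σT⁴ gives d(σT⁴)/dT = 4σT_e³ = 4.957 W m⁻² per K.
ΔT₀ = ΔF/λ_P = -31.76/4.957 = -6.41 K.

-6.4 K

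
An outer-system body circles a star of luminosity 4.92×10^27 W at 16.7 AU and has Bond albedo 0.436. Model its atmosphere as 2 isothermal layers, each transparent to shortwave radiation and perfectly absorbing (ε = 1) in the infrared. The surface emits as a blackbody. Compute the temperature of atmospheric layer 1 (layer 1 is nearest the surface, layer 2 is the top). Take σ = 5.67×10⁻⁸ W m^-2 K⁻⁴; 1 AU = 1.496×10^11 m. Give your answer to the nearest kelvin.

133 kelvin

d = 16.7 × 1.496×10^11 m = 2.498×10^12 m.
Flux at the orbit: S = L/(4πd²) = 4.92×10^27/(4π·(2.50×10^12)²) = 62.73 W m^-2.
Top-of-atmosphere balance: σT_e⁴ = S(1−α)/4 = 8.845 W m^-2 → T_e = 111.8 K.
Each opaque layer satisfies 2T_j⁴ = T_{j−1}⁴ + T_{j+1}⁴, giving T_k⁴ = (N+1−k)T_e⁴.
T_1 = (2)^(1/4)·111.8 = 132.9 K.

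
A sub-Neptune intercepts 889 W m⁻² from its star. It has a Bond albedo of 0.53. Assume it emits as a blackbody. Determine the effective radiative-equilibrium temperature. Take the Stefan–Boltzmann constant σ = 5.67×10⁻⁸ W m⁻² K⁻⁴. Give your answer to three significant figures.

Absorbed flux (global mean): S(1−α)/4 = 889.0·0.47/4 = 104.5 W m⁻².
Balancing against σT⁴: T = (104.5/5.67×10⁻⁸)^(1/4) = 207.2 K.

207 K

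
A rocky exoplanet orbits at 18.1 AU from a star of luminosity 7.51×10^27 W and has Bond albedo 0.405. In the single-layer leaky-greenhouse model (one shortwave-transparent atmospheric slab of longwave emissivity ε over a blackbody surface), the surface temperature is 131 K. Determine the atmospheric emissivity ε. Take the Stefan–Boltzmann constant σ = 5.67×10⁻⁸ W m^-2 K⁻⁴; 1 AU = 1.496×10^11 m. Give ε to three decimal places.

0.548

d = 18.1 × 1.496×10^11 m = 2.708×10^12 m.
S = L/(4πd²) = 81.51 W m^-2.
Effective temperature: T_e = [S(1−α)/(4σ)]^(1/4) = 120.9 K.
Inverting T_s⁴ = 2T_e⁴/(2−ε): (T_e/T_s)⁴ = 0.7261, so ε = 2(1 − 0.7261) = 0.5478.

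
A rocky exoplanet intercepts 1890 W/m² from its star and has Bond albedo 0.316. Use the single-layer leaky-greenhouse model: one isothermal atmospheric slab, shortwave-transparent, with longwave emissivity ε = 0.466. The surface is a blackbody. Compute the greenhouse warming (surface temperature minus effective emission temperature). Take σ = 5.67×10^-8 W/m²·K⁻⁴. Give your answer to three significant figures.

At the top of the atmosphere, σT_e⁴ = S(1−α)/4 = 323.2 W/m², giving T_e = 274.8 K.
For a single slab of emissivity ε, T_s⁴ = 2T_e⁴/(2−ε); thus T_s = 274.8·(1.304)^(1/4) = 293.6 K.
T_s − T_e = 293.6 − 274.8 = 18.84 K.

18.8 K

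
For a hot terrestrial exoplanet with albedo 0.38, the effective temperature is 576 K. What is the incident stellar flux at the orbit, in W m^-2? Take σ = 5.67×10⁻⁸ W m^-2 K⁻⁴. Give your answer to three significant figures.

Invert the energy balance for S: S = 4σT⁴/(1−α).
The emitted flux is σT⁴ = 6241 W m^-2.
So S = 4×6241/(1−0.38) = 40270 W m^-2.

40300 W m^-2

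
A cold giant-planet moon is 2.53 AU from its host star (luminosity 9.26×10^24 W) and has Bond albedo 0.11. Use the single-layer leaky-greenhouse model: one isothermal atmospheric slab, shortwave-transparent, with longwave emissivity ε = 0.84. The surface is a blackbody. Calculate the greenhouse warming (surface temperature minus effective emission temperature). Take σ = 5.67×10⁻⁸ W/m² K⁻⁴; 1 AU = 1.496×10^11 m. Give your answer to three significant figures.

Orbital distance: d = 2.53 AU = 3.785×10^11 m.
Flux at the orbit: S = L/(4πd²) = 9.26×10^24/(4π·(3.78×10^11)²) = 5.144 W/m².
The planet radiates to space at T_e = [S(1−α)/(4σ)]^(1/4) = 67.03 K.
Surface balance with a leaky layer gives σT_s⁴ = σT_e⁴·2/(2−ε), so T_s = T_e·[2/(2−0.84)]^(1/4) = 76.81 K.
The atmosphere warms the surface by 9.779 K.

9.78 kelvin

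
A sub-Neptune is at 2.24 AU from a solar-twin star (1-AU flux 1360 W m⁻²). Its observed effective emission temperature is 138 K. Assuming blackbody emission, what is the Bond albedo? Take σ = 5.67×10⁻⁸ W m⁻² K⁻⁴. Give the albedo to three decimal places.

0.697

Irradiance scales as 1/d², so S = 1360 W m⁻² × (1/2.24)² = 271.0 W m⁻².
Energy balance: S(1−α)/4 = σT⁴, so 1−α = 4σT⁴/S.
4σT⁴ = 4·5.67×10⁻⁸·(138)⁴ = 82.25 W m⁻².
Hence α = 1 − 82.25/271.0 = 0.6965.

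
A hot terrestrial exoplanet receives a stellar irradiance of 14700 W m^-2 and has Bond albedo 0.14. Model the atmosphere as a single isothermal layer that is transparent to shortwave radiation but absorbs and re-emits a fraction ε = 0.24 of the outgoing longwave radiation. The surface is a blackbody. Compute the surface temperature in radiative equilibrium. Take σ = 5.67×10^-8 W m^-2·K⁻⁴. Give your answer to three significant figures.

502 K

The planet radiates to space at T_e = [S(1−α)/(4σ)]^(1/4) = 485.9 K.
For a single slab of emissivity ε, T_s⁴ = 2T_e⁴/(2−ε); thus T_s = 485.9·(1.136)^(1/4) = 501.7 K.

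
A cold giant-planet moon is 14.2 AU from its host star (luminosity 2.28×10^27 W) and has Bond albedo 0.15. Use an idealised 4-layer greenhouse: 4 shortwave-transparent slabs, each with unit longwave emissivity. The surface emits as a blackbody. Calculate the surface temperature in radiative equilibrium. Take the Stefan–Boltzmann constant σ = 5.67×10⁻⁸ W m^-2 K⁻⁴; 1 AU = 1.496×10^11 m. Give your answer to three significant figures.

Orbital distance: d = 14.2 AU = 2.124×10^12 m.
Spreading L over a sphere of radius d: S = 2.28×10^27/(4π·2.12×10^12²) = 40.21 W m^-2.
Top-of-atmosphere balance: σT_e⁴ = S(1−α)/4 = 8.544 W m^-2 → T_e = 110.8 K.
With N = 4 opaque layers, T_s = (N+1)^(1/4)·T_e = 5^(1/4)·110.8 = 165.7 K.

166 kelvin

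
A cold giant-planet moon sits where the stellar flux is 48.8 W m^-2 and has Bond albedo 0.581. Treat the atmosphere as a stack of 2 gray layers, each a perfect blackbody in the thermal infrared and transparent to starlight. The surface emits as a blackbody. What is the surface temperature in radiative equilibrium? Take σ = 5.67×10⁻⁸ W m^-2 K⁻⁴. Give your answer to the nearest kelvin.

OLR = S(1−α)/4 = 5.112 W m^-2; the top layer radiates at T_e = 97.44 K.
For an N-layer opaque stack, T_s⁴ = (N+1)T_e⁴, hence T_s = (3)^(1/4)×97.44 K = 128.2 K.

128 kelvin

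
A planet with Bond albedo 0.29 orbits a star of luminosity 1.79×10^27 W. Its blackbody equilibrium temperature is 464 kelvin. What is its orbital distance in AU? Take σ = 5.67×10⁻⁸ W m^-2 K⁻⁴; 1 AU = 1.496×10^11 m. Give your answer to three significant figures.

Required flux: S = 4σT⁴/(1−α) = 14810 W m^-2.
From L = 4πd²S, d = √(1.79×10^27/(4π·14810)) = 9.808×10^10 m = 0.6556 AU.

0.656 AU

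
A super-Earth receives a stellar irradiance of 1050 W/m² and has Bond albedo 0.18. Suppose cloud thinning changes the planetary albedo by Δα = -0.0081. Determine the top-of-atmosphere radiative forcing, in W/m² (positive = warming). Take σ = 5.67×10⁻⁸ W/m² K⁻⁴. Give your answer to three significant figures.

TOA radiative forcing: ΔF = −S·Δα/4 = −1050·(-0.0081)/4 = 2.126 W/m².

2.13 W/m²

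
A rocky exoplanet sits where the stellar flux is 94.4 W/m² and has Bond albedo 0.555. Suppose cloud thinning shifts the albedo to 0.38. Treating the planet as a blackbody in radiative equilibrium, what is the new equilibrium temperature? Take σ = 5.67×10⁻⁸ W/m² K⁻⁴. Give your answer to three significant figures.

127 K

New equilibrium: T₂ = [(1−0.38)·94.40/(4σ)]^(1/4) = 126.7 K.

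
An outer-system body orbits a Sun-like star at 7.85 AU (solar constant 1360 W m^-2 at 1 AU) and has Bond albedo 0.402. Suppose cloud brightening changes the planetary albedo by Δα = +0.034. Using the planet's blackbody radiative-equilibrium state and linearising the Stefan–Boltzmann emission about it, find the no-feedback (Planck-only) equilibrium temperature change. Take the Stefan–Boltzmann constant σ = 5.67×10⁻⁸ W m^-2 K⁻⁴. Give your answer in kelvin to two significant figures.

Flux at the orbit: S = 1360/(7.85)² = 22.07 W m^-2.
The baseline emission temperature is T_e = 87.34 K.
The change in absorbed flux is Δ[S(1−α)/4] = −SΔα/4 = -0.1876 W m^-2.
Planck response: λ_P = 4σT_e³ = 4·5.67×10⁻⁸·(87.34)³ = 0.1511 W m^-2/K.
So ΔT₀ = -0.1876/0.1511 = -1.24 K.

-1.2 K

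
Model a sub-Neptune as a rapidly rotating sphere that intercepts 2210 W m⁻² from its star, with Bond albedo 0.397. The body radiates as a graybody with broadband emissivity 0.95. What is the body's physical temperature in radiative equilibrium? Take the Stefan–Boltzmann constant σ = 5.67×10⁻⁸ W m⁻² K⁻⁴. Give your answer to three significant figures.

280 K

Absorbed flux (global mean): S(1−α)/4 = 2210·0.603/4 = 333.2 W m⁻².
Radiative balance εσT⁴ = 333.2 gives T = [333.2/(0.95·σ)]^(1/4) = 280.4 K.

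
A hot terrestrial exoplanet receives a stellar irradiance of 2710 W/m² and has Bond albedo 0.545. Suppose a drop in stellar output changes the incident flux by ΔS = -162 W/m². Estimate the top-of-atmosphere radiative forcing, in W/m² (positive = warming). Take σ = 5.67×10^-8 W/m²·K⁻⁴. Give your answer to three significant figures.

TOA radiative forcing: ΔF = (1−α)ΔS/4 = 0.455·(-162)/4 = -18.43 W/m².

-18.4 W/m²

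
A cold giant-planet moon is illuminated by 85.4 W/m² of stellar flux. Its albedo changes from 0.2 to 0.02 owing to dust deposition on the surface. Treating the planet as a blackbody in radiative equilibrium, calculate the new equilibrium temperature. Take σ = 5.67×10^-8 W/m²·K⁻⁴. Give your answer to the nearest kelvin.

139 K

With the new albedo, S(1−α₂)/4 = 20.92 W/m², so T₂ = 138.6 K.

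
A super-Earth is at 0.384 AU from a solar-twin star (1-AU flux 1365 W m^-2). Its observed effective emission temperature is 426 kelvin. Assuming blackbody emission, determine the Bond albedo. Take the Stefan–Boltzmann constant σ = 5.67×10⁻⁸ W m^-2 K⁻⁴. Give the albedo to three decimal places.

Flux at the orbit: S = 1365/(0.384)² = 9257 W m^-2.
Rearranging the radiative balance, α = 1 − 4σT⁴/S.
4σT⁴ = 4·5.67×10⁻⁸·(426)⁴ = 7469 W m^-2.
1−α = 7469/9257 = 0.8069, so α = 0.1931.

0.193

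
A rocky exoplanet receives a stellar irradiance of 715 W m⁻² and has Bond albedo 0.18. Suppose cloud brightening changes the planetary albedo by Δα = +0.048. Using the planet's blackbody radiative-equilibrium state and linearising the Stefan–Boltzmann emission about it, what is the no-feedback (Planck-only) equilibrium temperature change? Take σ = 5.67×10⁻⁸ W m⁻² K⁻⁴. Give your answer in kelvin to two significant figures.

Reference equilibrium: T_e = [S(1−α)/(4σ)]^(1/4) = 225.5 K.
The change in absorbed flux is Δ[S(1−α)/4] = −SΔα/4 = -8.580 W m⁻².
Planck response: λ_P = 4σT_e³ = 4·5.67×10⁻⁸·(225.5)³ = 2.600 W m⁻²/K.
Hence the no-feedback warming is ΔF/(4σT_e³) = -3.30 K.

-3.3 K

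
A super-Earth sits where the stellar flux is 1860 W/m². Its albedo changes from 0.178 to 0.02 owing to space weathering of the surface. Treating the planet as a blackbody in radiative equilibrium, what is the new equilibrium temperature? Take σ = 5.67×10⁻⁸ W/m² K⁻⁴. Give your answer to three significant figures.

299 K

New equilibrium: T₂ = [(1−0.02)·1860/(4σ)]^(1/4) = 299.4 K.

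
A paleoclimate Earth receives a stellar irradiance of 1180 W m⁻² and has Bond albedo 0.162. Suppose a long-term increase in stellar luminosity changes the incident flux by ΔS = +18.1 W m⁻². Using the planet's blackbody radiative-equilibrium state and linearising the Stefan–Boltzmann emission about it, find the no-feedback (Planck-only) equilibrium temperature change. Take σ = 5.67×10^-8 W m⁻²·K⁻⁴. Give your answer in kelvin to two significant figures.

The baseline emission temperature is T_e = 257.0 K.
Only a fraction (1−α) is absorbed and it's spread over 4πR², so ΔF = (1−α)ΔS/4 = 3.792 W m⁻².
Linearising σT⁴ gives d(σT⁴)/dT = 4σT_e³ = 3.848 W m⁻² per K.
So ΔT₀ = 3.792/3.848 = 0.985 K.

0.99 kelvin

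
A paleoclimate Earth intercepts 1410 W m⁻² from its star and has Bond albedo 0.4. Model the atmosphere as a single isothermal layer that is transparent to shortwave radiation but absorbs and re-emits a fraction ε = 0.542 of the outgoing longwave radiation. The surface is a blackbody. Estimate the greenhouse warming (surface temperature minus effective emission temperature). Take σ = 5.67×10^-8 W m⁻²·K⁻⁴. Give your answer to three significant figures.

The planet radiates to space at T_e = [S(1−α)/(4σ)]^(1/4) = 247.1 K.
Surface balance with a leaky layer gives σT_s⁴ = σT_e⁴·2/(2−ε), so T_s = T_e·[2/(2−0.542)]^(1/4) = 267.5 K.
T_s − T_e = 267.5 − 247.1 = 20.32 K.

20.3 K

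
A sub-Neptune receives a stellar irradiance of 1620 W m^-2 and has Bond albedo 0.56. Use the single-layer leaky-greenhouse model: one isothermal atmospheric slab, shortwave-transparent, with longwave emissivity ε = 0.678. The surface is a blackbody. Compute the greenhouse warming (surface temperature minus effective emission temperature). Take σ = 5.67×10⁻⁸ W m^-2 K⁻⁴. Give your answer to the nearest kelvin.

The planet radiates to space at T_e = [S(1−α)/(4σ)]^(1/4) = 236.8 K.
Surface balance with a leaky layer gives σT_s⁴ = σT_e⁴·2/(2−ε), so T_s = T_e·[2/(2−0.678)]^(1/4) = 262.6 K.
The atmosphere warms the surface by 25.82 K.

26 K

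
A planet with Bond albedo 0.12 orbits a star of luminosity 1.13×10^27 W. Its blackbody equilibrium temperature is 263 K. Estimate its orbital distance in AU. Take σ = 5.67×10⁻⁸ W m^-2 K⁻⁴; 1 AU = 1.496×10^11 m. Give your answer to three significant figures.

Required flux: S = 4σT⁴/(1−α) = 1233 W m^-2.
From L = 4πd²S, d = √(1.13×10^27/(4π·1233)) = 2.700×10^11 m = 1.805 AU.

1.81 AU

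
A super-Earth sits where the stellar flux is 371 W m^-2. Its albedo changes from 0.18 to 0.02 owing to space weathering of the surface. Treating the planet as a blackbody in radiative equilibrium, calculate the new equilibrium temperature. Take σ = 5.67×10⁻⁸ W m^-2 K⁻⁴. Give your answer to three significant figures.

200 kelvin

T₂ = [S(1−α₂)/(4σ)]^(1/4) = [371.0·0.98/(4σ)]^(1/4) = 200.1 K.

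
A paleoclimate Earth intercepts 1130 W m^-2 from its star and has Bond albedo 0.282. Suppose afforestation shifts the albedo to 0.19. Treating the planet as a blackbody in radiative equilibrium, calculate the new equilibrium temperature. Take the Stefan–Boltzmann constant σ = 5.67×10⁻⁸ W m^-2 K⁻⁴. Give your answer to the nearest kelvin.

252 K

T₂ = [S(1−α₂)/(4σ)]^(1/4) = [1130·0.81/(4σ)]^(1/4) = 252.0 K.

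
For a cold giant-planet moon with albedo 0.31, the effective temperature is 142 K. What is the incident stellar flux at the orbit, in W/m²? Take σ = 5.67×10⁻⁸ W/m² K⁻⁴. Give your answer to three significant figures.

134 W/m²

Invert the energy balance for S: S = 4σT⁴/(1−α).
The emitted flux is σT⁴ = 23.05 W/m².
S = 4·23.05/0.69 = 133.6 W/m².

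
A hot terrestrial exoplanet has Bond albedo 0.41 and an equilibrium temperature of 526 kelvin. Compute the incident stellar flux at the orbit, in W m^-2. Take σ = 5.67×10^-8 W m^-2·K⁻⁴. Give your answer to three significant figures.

29400 W m^-2

From S(1−α)/4 = σT⁴: S = 4σT⁴/(1−α).
σT⁴ = 5.67×10⁻⁸·(526)⁴ = 4340 W m^-2.
So S = 4×4340/(1−0.41) = 29430 W m^-2.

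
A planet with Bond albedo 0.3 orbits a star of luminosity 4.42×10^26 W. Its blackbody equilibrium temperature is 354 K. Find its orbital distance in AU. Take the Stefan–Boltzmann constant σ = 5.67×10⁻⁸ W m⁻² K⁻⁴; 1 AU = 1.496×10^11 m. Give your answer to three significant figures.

0.556 AU

The flux needed for this T is 4σT⁴/(1−0.3) = 5088 W m⁻².
Then d = [L/(4πS)]^(1/2) = 8.314×10^10 m, i.e. 0.5558 AU.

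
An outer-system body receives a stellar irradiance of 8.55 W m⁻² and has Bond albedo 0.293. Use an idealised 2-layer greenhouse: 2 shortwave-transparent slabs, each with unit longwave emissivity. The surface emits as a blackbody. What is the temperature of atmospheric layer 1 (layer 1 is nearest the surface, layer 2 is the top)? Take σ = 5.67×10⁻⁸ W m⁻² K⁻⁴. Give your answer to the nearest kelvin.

Top-of-atmosphere balance: σT_e⁴ = S(1−α)/4 = 1.511 W m⁻² → T_e = 71.85 K.
The net upward flux σT_e⁴ is constant between every pair of levels, so T_k⁴ = (N+1−k)T_e⁴.
With k = 1: T_1 = (2+1−1)^¼·71.85 K = 85.45 K.

85 kelvin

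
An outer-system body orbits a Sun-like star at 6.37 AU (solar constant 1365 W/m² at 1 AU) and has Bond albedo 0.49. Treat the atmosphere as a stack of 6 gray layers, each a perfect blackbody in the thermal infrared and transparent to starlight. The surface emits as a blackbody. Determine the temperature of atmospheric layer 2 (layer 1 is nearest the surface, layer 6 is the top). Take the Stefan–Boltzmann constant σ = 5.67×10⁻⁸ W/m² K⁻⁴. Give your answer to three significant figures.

By the inverse-square law, S = 1365/6.37² = 33.64 W/m².
The effective emission temperature is T_e = [S(1−α)/(4σ)]^¼ = 93.26 K.
In the N-layer model, layer k (counted from the surface) has T_k = (N+1−k)^(1/4)·T_e.
With k = 2: T_2 = (6+1−2)^¼·93.26 K = 139.5 K.

139 kelvin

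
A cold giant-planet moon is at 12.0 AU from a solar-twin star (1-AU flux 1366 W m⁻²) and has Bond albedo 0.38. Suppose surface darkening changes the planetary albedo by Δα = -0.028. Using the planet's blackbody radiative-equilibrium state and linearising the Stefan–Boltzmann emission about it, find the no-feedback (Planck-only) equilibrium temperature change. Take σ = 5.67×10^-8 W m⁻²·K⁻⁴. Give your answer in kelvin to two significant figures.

0.81 kelvin

Flux at the orbit: S = 1366/(12.0)² = 9.486 W m⁻².
The baseline emission temperature is T_e = 71.36 K.
The change in absorbed flux is Δ[S(1−α)/4] = −SΔα/4 = 0.06640 W m⁻².
Planck response: λ_P = 4σT_e³ = 4·5.67×10⁻⁸·(71.36)³ = 0.08242 W m⁻²/K.
So ΔT₀ = 0.06640/0.08242 = 0.806 K.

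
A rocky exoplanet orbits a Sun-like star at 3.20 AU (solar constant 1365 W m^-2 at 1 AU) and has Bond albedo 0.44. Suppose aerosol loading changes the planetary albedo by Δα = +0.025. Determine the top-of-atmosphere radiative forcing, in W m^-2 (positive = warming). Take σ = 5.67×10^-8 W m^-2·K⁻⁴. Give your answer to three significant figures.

-0.833 W m^-2

By the inverse-square law, S = 1365/3.20² = 133.3 W m^-2.
TOA radiative forcing: ΔF = −S·Δα/4 = −133.3·(+0.025)/4 = -0.8331 W m^-2.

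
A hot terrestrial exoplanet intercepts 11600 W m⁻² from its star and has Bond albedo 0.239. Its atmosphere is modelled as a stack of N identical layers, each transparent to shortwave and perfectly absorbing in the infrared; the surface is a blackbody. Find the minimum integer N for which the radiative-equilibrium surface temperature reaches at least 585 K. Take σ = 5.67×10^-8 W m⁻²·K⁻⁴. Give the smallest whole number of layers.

Top-of-atmosphere balance: σT_e⁴ = S(1−α)/4 = 2207 W m⁻² → T_e = 444.2 K.
Since T_s⁴ = (N+1)T_e⁴, we need N ≥ (T_s/T_e)⁴ − 1 = 2.009.
The minimum whole number is N = 3.

3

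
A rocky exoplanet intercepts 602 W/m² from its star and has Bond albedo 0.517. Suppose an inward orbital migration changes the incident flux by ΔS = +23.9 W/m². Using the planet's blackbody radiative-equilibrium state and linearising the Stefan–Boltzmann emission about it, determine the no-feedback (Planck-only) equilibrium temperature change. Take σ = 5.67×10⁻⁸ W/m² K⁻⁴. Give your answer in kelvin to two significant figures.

Unperturbed T_e = [602.0·(1−0.517)/(4σ)]^¼ = 189.2 K.
Only a fraction (1−α) is absorbed and it's spread over 4πR², so ΔF = (1−α)ΔS/4 = 2.886 W/m².
The Planck feedback parameter is 4σT_e³ = 1.537 W/m²/K.
ΔT₀ = ΔF/λ_P = 2.886/1.537 = 1.88 K.

1.9 K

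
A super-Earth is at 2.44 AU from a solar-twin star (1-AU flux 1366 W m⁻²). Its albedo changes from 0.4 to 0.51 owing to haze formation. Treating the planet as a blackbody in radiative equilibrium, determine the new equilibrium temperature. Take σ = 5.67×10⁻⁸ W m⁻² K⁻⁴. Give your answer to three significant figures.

Flux at the orbit: S = 1366/(2.44)² = 229.4 W m⁻².
With the new albedo, S(1−α₂)/4 = 28.11 W m⁻², so T₂ = 149.2 K.

149 K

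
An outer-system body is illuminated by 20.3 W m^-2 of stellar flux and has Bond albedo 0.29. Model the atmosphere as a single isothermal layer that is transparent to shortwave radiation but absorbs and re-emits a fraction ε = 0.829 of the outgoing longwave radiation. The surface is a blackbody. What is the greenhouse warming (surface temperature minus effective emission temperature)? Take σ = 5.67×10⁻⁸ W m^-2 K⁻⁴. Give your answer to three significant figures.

At the top of the atmosphere, σT_e⁴ = S(1−α)/4 = 3.603 W m^-2, giving T_e = 89.28 K.
The surface balance (absorbed SW + ε·downward IR = σT_s⁴) with T_a⁴ = T_s⁴/2 reduces to T_s = T_e·[2/(2−ε)]^¼ = 102.1 K.
T_s − T_e = 102.1 − 89.28 = 12.78 K.

12.8 K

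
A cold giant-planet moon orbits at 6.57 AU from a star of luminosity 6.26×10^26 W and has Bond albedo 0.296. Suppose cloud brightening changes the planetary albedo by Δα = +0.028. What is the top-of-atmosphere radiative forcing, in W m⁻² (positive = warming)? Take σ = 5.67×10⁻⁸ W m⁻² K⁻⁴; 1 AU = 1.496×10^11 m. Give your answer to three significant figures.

Orbital distance: d = 6.57 AU = 9.829×10^11 m.
Flux at the orbit: S = L/(4πd²) = 6.26×10^26/(4π·(9.83×10^11)²) = 51.57 W m⁻².
ΔF = −(S/4)Δα = −(51.57/4)×(+0.028) = -0.3610 W m⁻².

-0.361 W m⁻²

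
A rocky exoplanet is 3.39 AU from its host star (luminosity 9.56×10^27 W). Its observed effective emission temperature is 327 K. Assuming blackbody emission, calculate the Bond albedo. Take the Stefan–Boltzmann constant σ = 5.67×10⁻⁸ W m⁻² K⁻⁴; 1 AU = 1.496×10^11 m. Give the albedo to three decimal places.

0.123

Orbital distance: d = 3.39 AU = 5.071×10^11 m.
Spreading L over a sphere of radius d: S = 9.56×10^27/(4π·5.07×10^11²) = 2958 W m⁻².
From σT⁴ = S(1−α)/4 we invert for α: 1−α = 4σT⁴/S.
4σT⁴ = 4·5.67×10⁻⁸·(327)⁴ = 2593 W m⁻².
1−α = 2593/2958 = 0.8767, so α = 0.1233.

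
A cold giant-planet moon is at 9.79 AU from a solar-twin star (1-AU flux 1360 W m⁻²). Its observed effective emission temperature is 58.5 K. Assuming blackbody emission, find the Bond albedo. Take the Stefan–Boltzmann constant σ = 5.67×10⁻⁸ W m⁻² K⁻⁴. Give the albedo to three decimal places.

0.813

By the inverse-square law, S = 1360/9.79² = 14.19 W m⁻².
From σT⁴ = S(1−α)/4 we invert for α: 1−α = 4σT⁴/S.
4σT⁴ = 4·5.67×10⁻⁸·(58.5)⁴ = 2.656 W m⁻².
Hence α = 1 − 2.656/14.19 = 0.8128.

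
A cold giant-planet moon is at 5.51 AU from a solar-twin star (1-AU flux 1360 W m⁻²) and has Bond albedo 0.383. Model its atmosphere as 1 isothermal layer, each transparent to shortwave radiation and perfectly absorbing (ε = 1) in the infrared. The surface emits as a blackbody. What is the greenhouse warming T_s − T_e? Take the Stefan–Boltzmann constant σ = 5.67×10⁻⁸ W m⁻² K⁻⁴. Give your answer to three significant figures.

19.9 K

Flux at the orbit: S = 1360/(5.51)² = 44.80 W m⁻².
The effective emission temperature is T_e = [S(1−α)/(4σ)]^¼ = 105.1 K.
Surface: T_s = (2)^¼·T_e = 124.9 K.
So the greenhouse effect raises the surface by 124.9 − 105.1 = 19.88 K.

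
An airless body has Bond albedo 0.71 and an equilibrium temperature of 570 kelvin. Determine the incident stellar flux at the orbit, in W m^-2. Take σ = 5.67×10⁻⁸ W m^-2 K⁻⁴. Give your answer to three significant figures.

82600 W m^-2

Invert the energy balance for S: S = 4σT⁴/(1−α).
σT⁴ = 5.67×10⁻⁸·(570)⁴ = 5985 W m^-2.
So S = 4×5985/(1−0.71) = 82560 W m^-2.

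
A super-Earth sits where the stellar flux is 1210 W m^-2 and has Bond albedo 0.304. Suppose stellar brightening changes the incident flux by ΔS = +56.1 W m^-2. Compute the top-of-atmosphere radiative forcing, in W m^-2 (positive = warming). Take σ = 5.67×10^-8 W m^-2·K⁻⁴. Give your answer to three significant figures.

ΔF = Δ[S(1−α)]/4 = (1−0.304)·+56.1/4 = 9.761 W m^-2.

9.76 W m^-2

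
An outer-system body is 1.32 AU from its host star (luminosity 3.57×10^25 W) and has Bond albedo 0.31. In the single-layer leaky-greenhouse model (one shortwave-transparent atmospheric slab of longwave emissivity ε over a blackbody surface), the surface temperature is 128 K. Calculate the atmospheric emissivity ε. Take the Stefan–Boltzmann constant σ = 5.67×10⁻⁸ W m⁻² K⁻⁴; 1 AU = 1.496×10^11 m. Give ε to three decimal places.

0.349

d = 1.32 × 1.496×10^11 m = 1.975×10^11 m.
S = L/(4πd²) = 72.85 W m⁻².
Effective temperature: T_e = [S(1−α)/(4σ)]^(1/4) = 122.0 K.
Inverting T_s⁴ = 2T_e⁴/(2−ε): (T_e/T_s)⁴ = 0.8257, so ε = 2(1 − 0.8257) = 0.3486.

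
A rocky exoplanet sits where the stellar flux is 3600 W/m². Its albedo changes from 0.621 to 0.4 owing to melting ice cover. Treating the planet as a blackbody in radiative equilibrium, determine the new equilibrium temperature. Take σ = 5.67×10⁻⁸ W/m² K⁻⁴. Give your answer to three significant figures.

T₂ = [S(1−α₂)/(4σ)]^(1/4) = [3600·0.6/(4σ)]^(1/4) = 312.4 K.

312 K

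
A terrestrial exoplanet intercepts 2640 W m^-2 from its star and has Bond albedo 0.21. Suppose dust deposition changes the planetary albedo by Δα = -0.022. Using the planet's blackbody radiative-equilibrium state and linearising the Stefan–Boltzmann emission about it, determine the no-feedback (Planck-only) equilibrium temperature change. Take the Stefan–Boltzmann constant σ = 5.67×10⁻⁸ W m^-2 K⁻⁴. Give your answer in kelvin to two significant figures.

Reference equilibrium: T_e = [S(1−α)/(4σ)]^(1/4) = 309.7 K.
ΔF = −(S/4)Δα = −(2640/4)×(-0.022) = 14.52 W m^-2.
The Planck feedback parameter is 4σT_e³ = 6.735 W m^-2/K.
ΔT₀ = ΔF/λ_P = 14.52/6.735 = 2.16 K.

2.2 K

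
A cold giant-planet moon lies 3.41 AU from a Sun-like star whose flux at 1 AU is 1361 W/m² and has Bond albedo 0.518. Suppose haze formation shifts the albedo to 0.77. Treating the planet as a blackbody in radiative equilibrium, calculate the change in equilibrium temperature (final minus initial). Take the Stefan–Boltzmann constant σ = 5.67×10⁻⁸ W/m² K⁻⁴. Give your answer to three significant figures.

-21.2 K

By the inverse-square law, S = 1361/3.41² = 117.0 W/m².
Initial: T₁ = [S(1−0.518)/(4σ)]^(1/4) = 125.6 K.
With α = 0.77, T₂ = 104.4 K.
Change: 104.4 − 125.6 = -21.21 K.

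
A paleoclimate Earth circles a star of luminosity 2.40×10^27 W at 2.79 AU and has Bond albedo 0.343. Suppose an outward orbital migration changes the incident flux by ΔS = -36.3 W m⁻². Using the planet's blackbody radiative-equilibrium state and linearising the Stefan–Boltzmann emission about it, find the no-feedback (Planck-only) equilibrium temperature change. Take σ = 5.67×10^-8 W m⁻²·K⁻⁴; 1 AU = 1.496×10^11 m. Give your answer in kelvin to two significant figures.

d = 2.79 × 1.496×10^11 m = 4.174×10^11 m.
Flux at the orbit: S = L/(4πd²) = 2.40×10^27/(4π·(4.17×10^11)²) = 1096 W m⁻².
The baseline emission temperature is T_e = 237.4 K.
Only a fraction (1−α) is absorbed and it's spread over 4πR², so ΔF = (1−α)ΔS/4 = -5.962 W m⁻².
The Planck feedback parameter is 4σT_e³ = 3.034 W m⁻²/K.
So ΔT₀ = -5.962/3.034 = -1.97 K.

-2.0 K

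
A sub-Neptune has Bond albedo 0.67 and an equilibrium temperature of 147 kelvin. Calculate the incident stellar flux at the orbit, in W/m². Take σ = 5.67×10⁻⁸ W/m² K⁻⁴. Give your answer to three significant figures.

321 W/m²

Invert the energy balance for S: S = 4σT⁴/(1−α).
σT⁴ = 5.67×10⁻⁸·(147)⁴ = 26.48 W/m².
S = 4·26.48/0.33 = 320.9 W/m².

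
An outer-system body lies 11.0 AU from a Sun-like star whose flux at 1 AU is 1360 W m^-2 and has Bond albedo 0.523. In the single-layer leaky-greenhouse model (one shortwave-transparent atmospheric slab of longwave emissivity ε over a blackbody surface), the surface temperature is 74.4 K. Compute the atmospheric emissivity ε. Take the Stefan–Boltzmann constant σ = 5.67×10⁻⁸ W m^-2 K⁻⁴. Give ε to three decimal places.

By the inverse-square law, S = 1360/11.0² = 11.24 W m^-2.
First, T_e = [11.24·(1−0.523)/(4σ)]^(1/4) = 69.73 K.
T_s⁴ = T_e⁴·2/(2−ε) → ε = 2 − 2(T_e/T_s)⁴ = 2 − 2·(69.73/74.4)⁴ = 0.4570.

0.457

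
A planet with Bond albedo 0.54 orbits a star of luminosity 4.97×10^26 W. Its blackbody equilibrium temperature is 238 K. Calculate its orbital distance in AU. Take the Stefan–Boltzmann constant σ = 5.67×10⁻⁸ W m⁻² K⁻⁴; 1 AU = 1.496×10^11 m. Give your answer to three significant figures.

1.06 AU

Energy balance gives S = 4σT⁴/(1−α) = 1582 W m⁻².
Then d = [L/(4πS)]^(1/2) = 1.581×10^11 m, i.e. 1.057 AU.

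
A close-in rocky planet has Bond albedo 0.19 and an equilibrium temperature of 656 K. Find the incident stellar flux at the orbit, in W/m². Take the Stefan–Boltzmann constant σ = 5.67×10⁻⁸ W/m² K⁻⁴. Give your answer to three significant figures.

51900 W/m²

From S(1−α)/4 = σT⁴: S = 4σT⁴/(1−α).
The emitted flux is σT⁴ = 10500 W/m².
S = 4·10500/0.81 = 51850 W/m².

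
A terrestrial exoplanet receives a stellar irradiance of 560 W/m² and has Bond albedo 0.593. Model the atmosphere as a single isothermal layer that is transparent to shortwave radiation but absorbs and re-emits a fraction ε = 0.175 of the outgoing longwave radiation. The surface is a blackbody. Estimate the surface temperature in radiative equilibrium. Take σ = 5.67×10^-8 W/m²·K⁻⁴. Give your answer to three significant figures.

At the top of the atmosphere, σT_e⁴ = S(1−α)/4 = 56.98 W/m², giving T_e = 178.0 K.
Surface balance with a leaky layer gives σT_s⁴ = σT_e⁴·2/(2−ε), so T_s = T_e·[2/(2−0.175)]^(1/4) = 182.2 K.

182 kelvin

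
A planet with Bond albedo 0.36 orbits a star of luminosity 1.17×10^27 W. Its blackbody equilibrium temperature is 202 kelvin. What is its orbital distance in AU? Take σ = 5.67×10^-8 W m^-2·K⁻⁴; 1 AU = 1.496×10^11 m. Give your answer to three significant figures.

2.66 AU

Energy balance gives S = 4σT⁴/(1−α) = 590.0 W m^-2.
From L = 4πd²S, d = √(1.17×10^27/(4π·590.0)) = 3.972×10^11 m = 2.655 AU.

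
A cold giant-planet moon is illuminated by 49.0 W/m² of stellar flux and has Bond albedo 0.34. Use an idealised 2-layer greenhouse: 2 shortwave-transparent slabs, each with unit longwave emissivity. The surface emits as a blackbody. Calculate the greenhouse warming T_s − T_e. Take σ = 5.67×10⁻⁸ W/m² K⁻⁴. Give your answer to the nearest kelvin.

Top-of-atmosphere balance: σT_e⁴ = S(1−α)/4 = 8.085 W/m² → T_e = 109.3 K.
T_s = (N+1)^(1/4)·T_e = 143.8 K.
So the greenhouse effect raises the surface by 143.8 − 109.3 = 34.54 K.

35 kelvin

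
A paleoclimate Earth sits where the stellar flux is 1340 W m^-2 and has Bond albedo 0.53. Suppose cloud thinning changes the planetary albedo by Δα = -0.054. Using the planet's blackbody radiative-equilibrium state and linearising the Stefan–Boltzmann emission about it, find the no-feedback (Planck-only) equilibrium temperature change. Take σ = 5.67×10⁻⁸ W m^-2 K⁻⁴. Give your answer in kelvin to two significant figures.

Unperturbed T_e = [1340·(1−0.53)/(4σ)]^¼ = 229.6 K.
ΔF = −(S/4)Δα = −(1340/4)×(-0.054) = 18.09 W m^-2.
The Planck feedback parameter is 4σT_e³ = 2.744 W m^-2/K.
Hence the no-feedback warming is ΔF/(4σT_e³) = 6.59 K.

6.6 kelvin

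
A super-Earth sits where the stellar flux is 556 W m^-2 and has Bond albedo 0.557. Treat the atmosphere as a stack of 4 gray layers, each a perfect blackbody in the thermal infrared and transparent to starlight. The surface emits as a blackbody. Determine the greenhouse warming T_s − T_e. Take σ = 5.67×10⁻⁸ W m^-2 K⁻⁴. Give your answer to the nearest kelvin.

Top-of-atmosphere balance: σT_e⁴ = S(1−α)/4 = 61.58 W m^-2 → T_e = 181.5 K.
T_s = (N+1)^(1/4)·T_e = 271.5 K.
Warming: T_s − T_e = 89.92 K.

90 K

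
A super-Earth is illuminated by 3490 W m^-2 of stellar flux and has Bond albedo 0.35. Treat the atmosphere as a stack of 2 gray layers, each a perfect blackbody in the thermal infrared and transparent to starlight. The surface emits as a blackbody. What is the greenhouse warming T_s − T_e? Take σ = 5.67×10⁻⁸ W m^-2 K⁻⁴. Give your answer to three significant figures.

100 K

Top-of-atmosphere balance: σT_e⁴ = S(1−α)/4 = 567.1 W m^-2 → T_e = 316.2 K.
T_s = (N+1)^(1/4)·T_e = 416.2 K.
Warming: T_s − T_e = 99.96 K.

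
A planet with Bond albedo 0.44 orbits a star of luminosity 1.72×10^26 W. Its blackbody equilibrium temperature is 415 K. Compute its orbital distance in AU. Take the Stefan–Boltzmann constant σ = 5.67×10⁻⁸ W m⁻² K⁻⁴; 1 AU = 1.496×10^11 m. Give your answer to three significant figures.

Required flux: S = 4σT⁴/(1−α) = 12010 W m⁻².
S = L/(4πd²) → d = √(L/4πS) = √(1.72×10^26/(4π·12010)) = 3.375×10^10 m = 0.2256 AU.

0.226 AU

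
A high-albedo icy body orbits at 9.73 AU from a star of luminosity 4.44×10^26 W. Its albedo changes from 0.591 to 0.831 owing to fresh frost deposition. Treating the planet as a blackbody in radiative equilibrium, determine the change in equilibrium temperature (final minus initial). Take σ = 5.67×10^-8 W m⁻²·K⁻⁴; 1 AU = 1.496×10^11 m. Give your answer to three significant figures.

d = 9.73 × 1.496×10^11 m = 1.456×10^12 m.
S = L/(4πd²) = 16.68 W m⁻².
With α = 0.591, T₁ = 74.05 K.
Final:   T₂ = [S(1−0.831)/(4σ)]^(1/4) = 59.37 K.
ΔT = T₂ − T₁ = -14.68 K.

-14.7 K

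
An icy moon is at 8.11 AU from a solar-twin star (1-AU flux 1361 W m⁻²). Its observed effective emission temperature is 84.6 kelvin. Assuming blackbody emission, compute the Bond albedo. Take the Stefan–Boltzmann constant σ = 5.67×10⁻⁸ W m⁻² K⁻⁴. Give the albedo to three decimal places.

0.439

Irradiance scales as 1/d², so S = 1361 W m⁻² × (1/8.11)² = 20.69 W m⁻².
Rearranging the radiative balance, α = 1 − 4σT⁴/S.
4σT⁴ = 4·5.67×10⁻⁸·(84.6)⁴ = 11.62 W m⁻².
Hence α = 1 − 11.62/20.69 = 0.4386.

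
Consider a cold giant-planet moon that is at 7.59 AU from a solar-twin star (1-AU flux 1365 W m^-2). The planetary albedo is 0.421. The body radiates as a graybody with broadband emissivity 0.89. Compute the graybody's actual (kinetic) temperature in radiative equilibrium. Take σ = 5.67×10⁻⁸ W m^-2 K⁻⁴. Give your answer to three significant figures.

Irradiance scales as 1/d², so S = 1365 W m^-2 × (1/7.59)² = 23.69 W m^-2.
Absorbed flux (global mean): S(1−α)/4 = 23.69·0.579/4 = 3.430 W m^-2.
Equating to εσT⁴ with ε = 0.89: T = (3.430/0.89σ)^(1/4) = 90.80 K.

90.8 K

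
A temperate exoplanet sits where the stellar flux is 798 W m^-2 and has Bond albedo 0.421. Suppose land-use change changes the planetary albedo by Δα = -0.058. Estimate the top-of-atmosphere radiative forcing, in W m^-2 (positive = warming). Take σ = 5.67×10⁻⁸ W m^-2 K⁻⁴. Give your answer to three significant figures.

ΔF = −(S/4)Δα = −(798.0/4)×(-0.058) = 11.57 W m^-2.

11.6 W m^-2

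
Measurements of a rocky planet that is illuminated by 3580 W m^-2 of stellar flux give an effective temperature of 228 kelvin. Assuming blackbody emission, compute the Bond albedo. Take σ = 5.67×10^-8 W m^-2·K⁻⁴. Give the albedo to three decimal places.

0.829

From σT⁴ = S(1−α)/4 we invert for α: 1−α = 4σT⁴/S.
σT⁴ = 153.2 W m^-2, so 4σT⁴ = 612.9 W m^-2.
1−α = 612.9/3580 = 0.1712, so α = 0.8288.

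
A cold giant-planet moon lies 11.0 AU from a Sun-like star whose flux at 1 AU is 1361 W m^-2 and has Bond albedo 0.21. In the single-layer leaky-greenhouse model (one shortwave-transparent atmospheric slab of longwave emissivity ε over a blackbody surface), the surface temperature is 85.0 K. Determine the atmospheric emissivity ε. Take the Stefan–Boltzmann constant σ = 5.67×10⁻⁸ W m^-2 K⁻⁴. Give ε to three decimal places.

Irradiance scales as 1/d², so S = 1361 W m^-2 × (1/11.0)² = 11.25 W m^-2.
Effective temperature: T_e = [S(1−α)/(4σ)]^(1/4) = 79.12 K.
T_s⁴ = T_e⁴·2/(2−ε) → ε = 2 − 2(T_e/T_s)⁴ = 2 − 2·(79.12/85.0)⁴ = 0.4989.

0.499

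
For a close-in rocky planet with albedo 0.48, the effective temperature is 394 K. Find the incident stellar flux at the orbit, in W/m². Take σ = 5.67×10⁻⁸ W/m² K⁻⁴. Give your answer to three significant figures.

10500 W/m²

From S(1−α)/4 = σT⁴: S = 4σT⁴/(1−α).
σT⁴ = 5.67×10⁻⁸·(394)⁴ = 1366 W/m².
So S = 4×1366/(1−0.48) = 10510 W/m².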